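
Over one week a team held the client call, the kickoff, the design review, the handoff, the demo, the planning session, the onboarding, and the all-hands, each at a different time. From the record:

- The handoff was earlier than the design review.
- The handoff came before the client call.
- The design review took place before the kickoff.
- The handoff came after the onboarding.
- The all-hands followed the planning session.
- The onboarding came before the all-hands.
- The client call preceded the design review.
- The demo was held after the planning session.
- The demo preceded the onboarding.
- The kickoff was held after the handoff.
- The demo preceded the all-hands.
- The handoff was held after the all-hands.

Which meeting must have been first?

the planning session

The planning session has a chain of constraints placing it before every other meeting, so the planning session must be first.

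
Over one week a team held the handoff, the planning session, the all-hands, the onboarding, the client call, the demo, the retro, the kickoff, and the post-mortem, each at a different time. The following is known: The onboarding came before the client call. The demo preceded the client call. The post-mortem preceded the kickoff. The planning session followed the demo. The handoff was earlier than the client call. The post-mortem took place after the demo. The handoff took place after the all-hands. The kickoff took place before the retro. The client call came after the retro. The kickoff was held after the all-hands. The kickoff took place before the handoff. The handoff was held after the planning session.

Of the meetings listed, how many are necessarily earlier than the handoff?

5

Directly stated before the handoff: the all-hands, the kickoff, and the planning session.
The demo reaches the handoff via the demo → the planning session → the handoff.
The post-mortem reaches the handoff via the post-mortem → the kickoff → the handoff.
No chain forces the client call (or any of the others) ahead of the handoff.
That's the all-hands, the demo, the kickoff, the planning session, and the post-mortem — 5 in all.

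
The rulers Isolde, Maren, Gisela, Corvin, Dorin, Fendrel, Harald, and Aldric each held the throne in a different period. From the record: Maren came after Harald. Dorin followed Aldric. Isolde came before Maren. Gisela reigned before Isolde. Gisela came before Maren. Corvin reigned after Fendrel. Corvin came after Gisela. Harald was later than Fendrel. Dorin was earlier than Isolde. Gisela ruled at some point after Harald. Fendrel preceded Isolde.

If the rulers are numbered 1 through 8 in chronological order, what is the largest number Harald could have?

4

Harald must come before Corvin, Gisela, Isolde, and Maren — 4 rulers forced after them.
Everything else can be placed before Harald in some valid order, so Harald can sit as late as position 8 − 4 = 4.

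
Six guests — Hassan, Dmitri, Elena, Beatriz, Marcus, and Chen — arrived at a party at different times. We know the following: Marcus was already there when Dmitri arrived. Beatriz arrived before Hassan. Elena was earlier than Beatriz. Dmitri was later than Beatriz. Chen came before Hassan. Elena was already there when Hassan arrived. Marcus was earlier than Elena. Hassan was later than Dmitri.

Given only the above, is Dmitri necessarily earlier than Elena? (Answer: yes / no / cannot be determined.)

Tracing the constraints gives Elena → Beatriz → Dmitri, so Elena must come before Dmitri.
That means Dmitri cannot be before Elena.

no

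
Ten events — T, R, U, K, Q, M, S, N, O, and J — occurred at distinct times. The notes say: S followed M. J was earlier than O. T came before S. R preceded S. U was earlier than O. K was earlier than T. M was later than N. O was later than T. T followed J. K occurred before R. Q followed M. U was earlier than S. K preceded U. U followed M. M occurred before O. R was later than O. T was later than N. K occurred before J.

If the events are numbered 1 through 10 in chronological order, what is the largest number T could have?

7

T must come before O, R, and S — 3 events forced after it.
Everything else can be placed before T in some valid order, so T can sit as late as position 10 − 3 = 7.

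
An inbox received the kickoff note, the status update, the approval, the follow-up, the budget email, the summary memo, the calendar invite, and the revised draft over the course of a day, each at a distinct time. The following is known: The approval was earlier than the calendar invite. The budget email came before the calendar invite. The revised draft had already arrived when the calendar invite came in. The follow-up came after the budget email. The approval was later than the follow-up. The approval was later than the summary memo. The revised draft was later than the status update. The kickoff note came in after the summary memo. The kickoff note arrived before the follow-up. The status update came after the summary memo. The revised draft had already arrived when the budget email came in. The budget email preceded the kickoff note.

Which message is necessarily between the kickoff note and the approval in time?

Tracing the constraints gives the kickoff note → the follow-up → the approval, so the follow-up sits after the kickoff note and before the approval.
No other message is forced both after the kickoff note and before the approval.

the follow-up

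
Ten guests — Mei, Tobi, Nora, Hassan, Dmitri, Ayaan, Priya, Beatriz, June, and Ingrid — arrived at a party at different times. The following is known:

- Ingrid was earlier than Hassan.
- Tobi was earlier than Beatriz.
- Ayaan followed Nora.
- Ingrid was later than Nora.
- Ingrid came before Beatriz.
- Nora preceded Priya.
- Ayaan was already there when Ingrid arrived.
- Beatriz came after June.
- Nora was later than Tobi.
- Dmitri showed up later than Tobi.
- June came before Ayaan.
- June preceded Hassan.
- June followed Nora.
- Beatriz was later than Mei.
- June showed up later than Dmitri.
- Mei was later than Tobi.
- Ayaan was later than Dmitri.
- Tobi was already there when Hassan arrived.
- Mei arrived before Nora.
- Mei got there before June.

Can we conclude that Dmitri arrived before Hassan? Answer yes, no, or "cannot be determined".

Chain the constraints: Dmitri → June → Hassan. Each link is directly stated, so Dmitri comes before Hassan.

yes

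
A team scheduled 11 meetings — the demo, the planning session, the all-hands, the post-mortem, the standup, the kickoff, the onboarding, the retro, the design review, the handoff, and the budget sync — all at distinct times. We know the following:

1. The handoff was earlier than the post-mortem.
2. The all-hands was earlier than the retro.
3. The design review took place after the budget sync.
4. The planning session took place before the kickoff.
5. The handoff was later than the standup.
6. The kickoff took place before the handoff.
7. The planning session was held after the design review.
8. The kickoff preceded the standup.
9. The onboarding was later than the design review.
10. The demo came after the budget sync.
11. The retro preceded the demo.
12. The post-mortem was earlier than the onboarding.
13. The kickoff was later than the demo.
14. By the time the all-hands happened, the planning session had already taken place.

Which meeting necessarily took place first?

The budget sync has a chain of constraints placing it before every other meeting, so the budget sync must be first.

the budget sync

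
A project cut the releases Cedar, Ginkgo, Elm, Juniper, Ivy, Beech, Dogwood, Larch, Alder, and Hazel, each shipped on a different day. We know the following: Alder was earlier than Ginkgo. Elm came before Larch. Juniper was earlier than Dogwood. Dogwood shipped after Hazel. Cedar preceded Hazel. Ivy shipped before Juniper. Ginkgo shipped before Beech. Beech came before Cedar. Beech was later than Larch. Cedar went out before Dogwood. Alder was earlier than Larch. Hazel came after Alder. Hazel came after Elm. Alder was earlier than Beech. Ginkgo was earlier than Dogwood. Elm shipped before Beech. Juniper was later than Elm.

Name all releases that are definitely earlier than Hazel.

Alder, Beech, Cedar, Elm, Ginkgo, Larch

Directly stated before Hazel: Alder, Cedar, and Elm.
Beech reaches Hazel via Beech → Cedar → Hazel.
Ginkgo reaches Hazel via Ginkgo → Beech → Cedar → Hazel.
Larch reaches Hazel via Larch → Beech → Cedar → Hazel.
No chain forces Ivy (or any of the others) ahead of Hazel.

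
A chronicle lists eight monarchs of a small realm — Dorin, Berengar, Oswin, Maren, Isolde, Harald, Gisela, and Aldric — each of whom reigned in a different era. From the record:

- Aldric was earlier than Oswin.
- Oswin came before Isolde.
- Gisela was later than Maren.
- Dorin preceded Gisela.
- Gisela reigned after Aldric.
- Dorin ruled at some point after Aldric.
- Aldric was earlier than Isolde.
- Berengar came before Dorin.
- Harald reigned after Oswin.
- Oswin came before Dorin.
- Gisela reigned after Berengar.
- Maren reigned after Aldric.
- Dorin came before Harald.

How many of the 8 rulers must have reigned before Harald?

4

Directly stated before Harald: Dorin and Oswin.
Aldric reaches Harald via Aldric → Oswin → Harald.
Berengar reaches Harald via Berengar → Dorin → Harald.
That's Aldric, Berengar, Dorin, and Oswin — 4 in all.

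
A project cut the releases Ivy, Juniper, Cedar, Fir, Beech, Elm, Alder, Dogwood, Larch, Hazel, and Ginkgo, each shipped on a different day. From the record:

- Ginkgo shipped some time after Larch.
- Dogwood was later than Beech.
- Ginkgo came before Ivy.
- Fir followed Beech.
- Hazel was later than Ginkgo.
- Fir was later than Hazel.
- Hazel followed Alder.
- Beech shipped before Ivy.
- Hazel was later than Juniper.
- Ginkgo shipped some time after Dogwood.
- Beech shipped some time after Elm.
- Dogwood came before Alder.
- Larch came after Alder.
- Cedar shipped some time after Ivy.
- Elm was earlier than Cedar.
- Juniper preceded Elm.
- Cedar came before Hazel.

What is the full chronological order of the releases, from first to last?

The constraints fix every adjacent pair, so only one ordering works:
Juniper → Elm → Beech → Dogwood → Alder → Larch → Ginkgo → Ivy → Cedar → Hazel → Fir.

Juniper, Elm, Beech, Dogwood, Alder, Larch, Ginkgo, Ivy, Cedar, Hazel, Fir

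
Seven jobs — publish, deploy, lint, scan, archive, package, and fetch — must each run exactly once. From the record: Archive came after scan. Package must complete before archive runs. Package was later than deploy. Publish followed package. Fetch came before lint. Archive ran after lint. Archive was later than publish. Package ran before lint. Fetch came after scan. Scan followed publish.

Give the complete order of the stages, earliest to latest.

deploy, package, publish, scan, fetch, lint, archive

The constraints fix every adjacent pair, so only one ordering works:
deploy → package → publish → scan → fetch → lint → archive.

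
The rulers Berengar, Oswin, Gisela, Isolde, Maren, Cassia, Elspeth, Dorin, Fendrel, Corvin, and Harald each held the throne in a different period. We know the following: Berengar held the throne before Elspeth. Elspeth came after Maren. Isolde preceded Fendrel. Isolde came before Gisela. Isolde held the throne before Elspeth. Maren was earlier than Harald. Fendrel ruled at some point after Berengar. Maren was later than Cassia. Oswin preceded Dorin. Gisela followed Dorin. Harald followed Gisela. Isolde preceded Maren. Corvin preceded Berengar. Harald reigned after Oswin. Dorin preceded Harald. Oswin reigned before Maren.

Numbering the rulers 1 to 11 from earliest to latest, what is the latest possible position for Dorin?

Dorin must come before Gisela and Harald — 2 rulers forced after them.
Everything else can be placed before Dorin in some valid order, so Dorin can sit as late as position 11 − 2 = 9.

9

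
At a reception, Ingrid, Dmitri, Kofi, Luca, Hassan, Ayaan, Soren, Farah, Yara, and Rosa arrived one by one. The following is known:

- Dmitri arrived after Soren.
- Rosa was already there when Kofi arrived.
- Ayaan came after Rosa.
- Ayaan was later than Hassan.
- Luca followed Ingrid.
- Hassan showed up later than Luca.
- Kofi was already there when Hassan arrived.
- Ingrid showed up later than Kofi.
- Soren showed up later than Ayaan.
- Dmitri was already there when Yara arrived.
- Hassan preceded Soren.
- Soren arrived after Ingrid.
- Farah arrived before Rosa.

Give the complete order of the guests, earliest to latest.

The constraints fix every adjacent pair, so only one ordering works:
Farah → Rosa → Kofi → Ingrid → Luca → Hassan → Ayaan → Soren → Dmitri → Yara.

Farah, Rosa, Kofi, Ingrid, Luca, Hassan, Ayaan, Soren, Dmitri, Yara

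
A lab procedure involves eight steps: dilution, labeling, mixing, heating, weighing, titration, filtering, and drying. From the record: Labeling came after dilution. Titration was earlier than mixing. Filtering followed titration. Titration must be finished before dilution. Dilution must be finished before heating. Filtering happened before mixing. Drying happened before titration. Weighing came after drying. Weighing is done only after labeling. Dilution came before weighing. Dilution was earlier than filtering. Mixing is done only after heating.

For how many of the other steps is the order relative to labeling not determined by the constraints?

3

Forced before labeling: dilution, drying, and titration; forced after labeling: weighing.
That leaves filtering, heating, and mixing with no forced order relative to labeling — 3.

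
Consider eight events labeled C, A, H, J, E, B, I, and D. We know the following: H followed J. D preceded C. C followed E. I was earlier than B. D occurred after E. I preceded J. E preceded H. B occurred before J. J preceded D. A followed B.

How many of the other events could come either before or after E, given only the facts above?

4

Forced after E: C, D, and H.
That leaves A, B, I, and J with no forced order relative to E — 4.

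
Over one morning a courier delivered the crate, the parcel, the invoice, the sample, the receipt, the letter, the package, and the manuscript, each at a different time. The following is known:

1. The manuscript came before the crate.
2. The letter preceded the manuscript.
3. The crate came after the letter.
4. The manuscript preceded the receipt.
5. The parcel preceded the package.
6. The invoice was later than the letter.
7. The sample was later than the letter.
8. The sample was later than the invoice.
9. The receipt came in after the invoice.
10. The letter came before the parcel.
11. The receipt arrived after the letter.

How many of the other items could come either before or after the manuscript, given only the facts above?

4

Forced before the manuscript: the letter; forced after the manuscript: the crate and the receipt.
That leaves the invoice, the package, the parcel, and the sample with no forced order relative to the manuscript — 4.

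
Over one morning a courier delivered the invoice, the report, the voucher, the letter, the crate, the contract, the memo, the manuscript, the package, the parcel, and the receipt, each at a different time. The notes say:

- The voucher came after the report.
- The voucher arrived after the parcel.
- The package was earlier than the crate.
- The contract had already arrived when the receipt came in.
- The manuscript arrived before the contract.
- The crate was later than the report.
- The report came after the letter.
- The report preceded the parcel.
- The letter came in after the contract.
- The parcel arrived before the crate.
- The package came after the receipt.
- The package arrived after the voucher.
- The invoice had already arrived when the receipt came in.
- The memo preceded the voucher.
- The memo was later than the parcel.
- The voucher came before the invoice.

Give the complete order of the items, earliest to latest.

The constraints fix every adjacent pair, so only one ordering works:
the manuscript → the contract → the letter → the report → the parcel → the memo → the voucher → the invoice → the receipt → the package → the crate.

the manuscript, the contract, the letter, the report, the parcel, the memo, the voucher, the invoice, the receipt, the package, the crate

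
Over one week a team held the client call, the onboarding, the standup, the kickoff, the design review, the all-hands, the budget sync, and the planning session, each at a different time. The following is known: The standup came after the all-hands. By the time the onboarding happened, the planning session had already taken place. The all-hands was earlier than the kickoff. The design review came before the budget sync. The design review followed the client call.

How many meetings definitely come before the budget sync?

2

Directly stated before the budget sync: the design review.
The client call reaches the budget sync via the client call → the design review → the budget sync.
That's the client call and the design review — 2 in all.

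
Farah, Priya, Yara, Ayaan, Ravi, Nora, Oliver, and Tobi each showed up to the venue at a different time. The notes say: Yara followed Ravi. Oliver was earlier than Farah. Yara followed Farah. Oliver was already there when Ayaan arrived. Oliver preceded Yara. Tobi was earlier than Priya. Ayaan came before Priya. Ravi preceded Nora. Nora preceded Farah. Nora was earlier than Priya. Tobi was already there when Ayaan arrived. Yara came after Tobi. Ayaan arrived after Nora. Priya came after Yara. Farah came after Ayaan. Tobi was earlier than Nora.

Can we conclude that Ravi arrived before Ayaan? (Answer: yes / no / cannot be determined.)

yes

Chain the constraints: Ravi → Nora → Ayaan. Each link is directly stated, so Ravi comes before Ayaan.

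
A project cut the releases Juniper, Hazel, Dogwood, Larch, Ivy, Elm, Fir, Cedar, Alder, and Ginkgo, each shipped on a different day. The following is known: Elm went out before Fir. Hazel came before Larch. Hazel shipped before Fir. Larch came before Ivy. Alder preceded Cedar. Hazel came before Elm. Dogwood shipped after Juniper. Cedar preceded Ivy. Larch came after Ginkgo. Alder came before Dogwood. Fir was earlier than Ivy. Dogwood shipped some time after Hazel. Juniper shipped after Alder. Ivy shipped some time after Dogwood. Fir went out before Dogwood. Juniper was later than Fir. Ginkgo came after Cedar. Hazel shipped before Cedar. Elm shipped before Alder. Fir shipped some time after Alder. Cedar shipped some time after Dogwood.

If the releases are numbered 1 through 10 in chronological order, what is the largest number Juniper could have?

Juniper must come before Cedar, Dogwood, Ginkgo, Ivy, and Larch — 5 releases forced after it.
Everything else can be placed before Juniper in some valid order, so Juniper can sit as late as position 10 − 5 = 5.

5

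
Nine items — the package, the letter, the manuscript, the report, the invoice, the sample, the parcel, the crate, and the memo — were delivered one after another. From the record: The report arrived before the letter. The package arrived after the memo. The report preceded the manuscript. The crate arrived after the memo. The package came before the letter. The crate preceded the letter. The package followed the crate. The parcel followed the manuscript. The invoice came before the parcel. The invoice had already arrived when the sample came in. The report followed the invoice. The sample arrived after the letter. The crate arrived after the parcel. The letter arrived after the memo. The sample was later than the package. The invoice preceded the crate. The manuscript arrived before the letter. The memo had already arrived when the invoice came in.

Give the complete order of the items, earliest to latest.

The constraints fix every adjacent pair, so only one ordering works:
the memo → the invoice → the report → the manuscript → the parcel → the crate → the package → the letter → the sample.

the memo, the invoice, the report, the manuscript, the parcel, the crate, the package, the letter, the sample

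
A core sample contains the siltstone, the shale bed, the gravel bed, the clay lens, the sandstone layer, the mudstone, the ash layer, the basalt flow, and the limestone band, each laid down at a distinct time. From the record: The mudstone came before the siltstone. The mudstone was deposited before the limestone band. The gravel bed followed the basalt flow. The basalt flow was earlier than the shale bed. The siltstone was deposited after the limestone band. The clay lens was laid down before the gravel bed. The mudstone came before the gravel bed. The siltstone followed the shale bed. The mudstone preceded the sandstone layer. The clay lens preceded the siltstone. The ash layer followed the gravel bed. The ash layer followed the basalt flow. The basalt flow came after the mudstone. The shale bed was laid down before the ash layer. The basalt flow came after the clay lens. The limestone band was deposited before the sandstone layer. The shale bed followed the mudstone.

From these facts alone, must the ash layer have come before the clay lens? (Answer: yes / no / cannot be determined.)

Tracing the constraints gives the clay lens → the gravel bed → the ash layer, so the clay lens must come before the ash layer.
That means the ash layer cannot be before the clay lens.

no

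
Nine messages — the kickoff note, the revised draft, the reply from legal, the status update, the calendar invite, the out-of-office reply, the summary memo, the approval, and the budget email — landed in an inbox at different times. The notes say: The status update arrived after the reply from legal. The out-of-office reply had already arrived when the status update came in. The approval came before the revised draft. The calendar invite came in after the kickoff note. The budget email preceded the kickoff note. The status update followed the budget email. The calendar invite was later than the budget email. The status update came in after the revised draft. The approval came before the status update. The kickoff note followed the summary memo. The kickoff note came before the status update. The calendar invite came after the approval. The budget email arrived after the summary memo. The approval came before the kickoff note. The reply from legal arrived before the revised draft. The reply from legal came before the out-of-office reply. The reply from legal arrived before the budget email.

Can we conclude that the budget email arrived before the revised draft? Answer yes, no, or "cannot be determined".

cannot be determined

No chain of stated constraints runs from the budget email to the revised draft, and none runs from the revised draft to the budget email either.
So the relative order of the budget email and the revised draft is not fixed by the given facts.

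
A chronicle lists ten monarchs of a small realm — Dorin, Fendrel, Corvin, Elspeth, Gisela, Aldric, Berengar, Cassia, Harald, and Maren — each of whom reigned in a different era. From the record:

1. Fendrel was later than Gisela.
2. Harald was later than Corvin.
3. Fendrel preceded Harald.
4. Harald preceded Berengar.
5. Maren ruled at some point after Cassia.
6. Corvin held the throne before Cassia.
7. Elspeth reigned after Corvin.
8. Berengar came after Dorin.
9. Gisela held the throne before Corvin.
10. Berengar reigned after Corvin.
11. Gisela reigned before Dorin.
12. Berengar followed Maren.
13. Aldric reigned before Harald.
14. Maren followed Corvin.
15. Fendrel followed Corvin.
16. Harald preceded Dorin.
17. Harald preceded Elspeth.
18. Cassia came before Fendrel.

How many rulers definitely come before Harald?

Directly stated before Harald: Aldric, Corvin, and Fendrel.
Cassia reaches Harald via Cassia → Fendrel → Harald.
Gisela reaches Harald via Gisela → Fendrel → Harald.
That's Aldric, Cassia, Corvin, Fendrel, and Gisela — 5 in all.

5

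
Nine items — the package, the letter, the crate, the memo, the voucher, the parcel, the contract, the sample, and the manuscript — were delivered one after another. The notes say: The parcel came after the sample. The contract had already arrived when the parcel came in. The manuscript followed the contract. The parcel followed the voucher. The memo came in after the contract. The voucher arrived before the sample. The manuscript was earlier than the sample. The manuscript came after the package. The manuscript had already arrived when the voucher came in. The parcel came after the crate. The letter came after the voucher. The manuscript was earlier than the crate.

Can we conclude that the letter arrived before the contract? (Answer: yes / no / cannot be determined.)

no

Tracing the constraints gives the contract → the manuscript → the voucher → the letter, so the contract must come before the letter.
That means the letter cannot be before the contract.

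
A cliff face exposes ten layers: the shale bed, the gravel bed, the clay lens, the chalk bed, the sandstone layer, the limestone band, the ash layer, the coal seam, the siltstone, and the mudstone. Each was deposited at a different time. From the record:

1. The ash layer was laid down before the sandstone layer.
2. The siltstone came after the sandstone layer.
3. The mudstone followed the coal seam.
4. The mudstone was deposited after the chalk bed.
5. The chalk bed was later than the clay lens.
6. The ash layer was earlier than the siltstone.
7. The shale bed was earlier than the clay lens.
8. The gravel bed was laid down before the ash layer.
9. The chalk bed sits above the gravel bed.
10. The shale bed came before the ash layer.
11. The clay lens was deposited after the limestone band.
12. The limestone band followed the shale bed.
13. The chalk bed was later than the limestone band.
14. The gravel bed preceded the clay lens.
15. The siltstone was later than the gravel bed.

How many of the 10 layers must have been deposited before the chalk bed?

4

Directly stated before the chalk bed: the clay lens, the gravel bed, and the limestone band.
The shale bed reaches the chalk bed via the shale bed → the limestone band → the chalk bed.
No chain forces the ash layer (or any of the others) ahead of the chalk bed.
That's the clay lens, the gravel bed, the limestone band, and the shale bed — 4 in all.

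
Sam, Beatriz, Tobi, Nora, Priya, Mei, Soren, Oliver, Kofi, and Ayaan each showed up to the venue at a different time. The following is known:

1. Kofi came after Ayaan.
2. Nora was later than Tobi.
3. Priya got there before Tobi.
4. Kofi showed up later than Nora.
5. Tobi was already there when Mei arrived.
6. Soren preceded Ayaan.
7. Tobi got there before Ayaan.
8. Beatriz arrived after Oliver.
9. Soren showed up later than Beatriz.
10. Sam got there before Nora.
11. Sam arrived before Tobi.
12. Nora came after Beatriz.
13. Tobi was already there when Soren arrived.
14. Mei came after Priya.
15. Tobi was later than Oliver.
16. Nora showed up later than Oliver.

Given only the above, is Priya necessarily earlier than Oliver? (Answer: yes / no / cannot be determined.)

cannot be determined

No chain of stated constraints runs from Priya to Oliver, and none runs from Oliver to Priya either.
So the relative order of Priya and Oliver is not fixed by the given facts.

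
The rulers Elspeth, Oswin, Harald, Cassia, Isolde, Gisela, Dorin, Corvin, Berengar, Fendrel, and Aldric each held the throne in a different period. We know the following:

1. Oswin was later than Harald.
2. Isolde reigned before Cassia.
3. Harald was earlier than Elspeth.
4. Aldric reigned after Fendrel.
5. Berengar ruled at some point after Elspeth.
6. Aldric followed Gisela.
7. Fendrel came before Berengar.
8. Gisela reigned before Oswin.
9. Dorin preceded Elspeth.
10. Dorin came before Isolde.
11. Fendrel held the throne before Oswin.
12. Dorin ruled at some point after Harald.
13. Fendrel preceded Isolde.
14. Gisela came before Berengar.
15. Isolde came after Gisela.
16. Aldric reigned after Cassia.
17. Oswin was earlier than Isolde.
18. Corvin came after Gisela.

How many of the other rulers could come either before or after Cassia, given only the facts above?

3

Forced before Cassia: Dorin, Fendrel, Gisela, Harald, Isolde, and Oswin; forced after Cassia: Aldric.
That leaves Berengar, Corvin, and Elspeth with no forced order relative to Cassia — 3.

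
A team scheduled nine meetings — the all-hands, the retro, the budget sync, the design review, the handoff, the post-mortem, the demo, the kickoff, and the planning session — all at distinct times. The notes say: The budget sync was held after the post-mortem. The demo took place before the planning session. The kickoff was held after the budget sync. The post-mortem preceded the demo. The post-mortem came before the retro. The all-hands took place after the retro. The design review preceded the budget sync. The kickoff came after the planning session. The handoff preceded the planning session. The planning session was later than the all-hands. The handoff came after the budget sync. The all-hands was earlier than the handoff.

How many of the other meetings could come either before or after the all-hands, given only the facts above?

3

Forced before the all-hands: the post-mortem and the retro; forced after the all-hands: the handoff, the kickoff, and the planning session.
That leaves the budget sync, the demo, and the design review with no forced order relative to the all-hands — 3.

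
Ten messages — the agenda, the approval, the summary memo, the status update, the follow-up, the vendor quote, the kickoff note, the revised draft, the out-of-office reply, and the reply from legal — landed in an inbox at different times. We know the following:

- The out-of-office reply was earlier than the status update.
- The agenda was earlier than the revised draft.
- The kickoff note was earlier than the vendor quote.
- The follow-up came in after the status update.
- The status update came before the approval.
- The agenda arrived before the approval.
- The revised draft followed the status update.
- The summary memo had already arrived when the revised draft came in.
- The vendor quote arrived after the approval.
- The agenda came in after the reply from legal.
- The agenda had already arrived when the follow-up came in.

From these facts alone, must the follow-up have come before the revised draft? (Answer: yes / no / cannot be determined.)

cannot be determined

No chain of stated constraints runs from the follow-up to the revised draft, and none runs from the revised draft to the follow-up either.
So the relative order of the follow-up and the revised draft is not fixed by the given facts.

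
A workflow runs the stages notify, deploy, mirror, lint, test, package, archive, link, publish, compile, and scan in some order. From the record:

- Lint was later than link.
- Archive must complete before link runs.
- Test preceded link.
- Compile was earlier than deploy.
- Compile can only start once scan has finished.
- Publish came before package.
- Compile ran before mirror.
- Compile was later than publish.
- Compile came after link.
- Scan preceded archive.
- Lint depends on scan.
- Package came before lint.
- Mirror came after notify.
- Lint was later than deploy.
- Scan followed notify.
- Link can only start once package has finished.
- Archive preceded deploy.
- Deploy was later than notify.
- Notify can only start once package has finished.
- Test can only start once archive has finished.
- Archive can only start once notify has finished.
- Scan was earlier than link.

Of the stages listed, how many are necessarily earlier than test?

5

Directly stated before test: archive.
Notify reaches test via notify → archive → test.
Package reaches test via package → notify → archive → test.
Publish reaches test via publish → package → notify → archive → test.
Likewise scan reaches test by chaining the stated constraints.
No chain forces link (or any of the others) ahead of test.
That's archive, notify, package, publish, and scan — 5 in all.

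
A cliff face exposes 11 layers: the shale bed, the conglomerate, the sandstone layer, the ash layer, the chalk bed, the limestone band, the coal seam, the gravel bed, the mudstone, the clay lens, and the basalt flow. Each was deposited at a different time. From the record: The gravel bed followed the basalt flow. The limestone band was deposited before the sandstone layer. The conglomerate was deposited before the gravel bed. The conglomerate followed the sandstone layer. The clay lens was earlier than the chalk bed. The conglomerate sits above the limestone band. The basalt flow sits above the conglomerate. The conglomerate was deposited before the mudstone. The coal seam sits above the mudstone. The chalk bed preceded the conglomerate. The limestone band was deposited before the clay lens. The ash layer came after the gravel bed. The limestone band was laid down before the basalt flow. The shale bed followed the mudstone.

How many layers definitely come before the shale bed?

6

Directly stated before the shale bed: the mudstone.
The chalk bed reaches the shale bed via the chalk bed → the conglomerate → the mudstone → the shale bed.
The clay lens reaches the shale bed via the clay lens → the chalk bed → the conglomerate → the mudstone → the shale bed.
The conglomerate reaches the shale bed via the conglomerate → the mudstone → the shale bed.
Likewise the limestone band and the sandstone layer each reach the shale bed by chaining the stated constraints.
That's the chalk bed, the clay lens, the conglomerate, the limestone band, the mudstone, and the sandstone layer — 6 in all.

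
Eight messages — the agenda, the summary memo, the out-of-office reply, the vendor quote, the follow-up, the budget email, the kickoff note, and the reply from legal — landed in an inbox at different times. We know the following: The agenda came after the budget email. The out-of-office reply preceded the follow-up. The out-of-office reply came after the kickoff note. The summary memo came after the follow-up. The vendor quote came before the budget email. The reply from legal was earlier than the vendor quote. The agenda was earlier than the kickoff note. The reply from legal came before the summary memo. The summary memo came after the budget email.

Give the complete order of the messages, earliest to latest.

The constraints fix every adjacent pair, so only one ordering works:
the reply from legal → the vendor quote → the budget email → the agenda → the kickoff note → the out-of-office reply → the follow-up → the summary memo.

the reply from legal, the vendor quote, the budget email, the agenda, the kickoff note, the out-of-office reply, the follow-up, the summary memo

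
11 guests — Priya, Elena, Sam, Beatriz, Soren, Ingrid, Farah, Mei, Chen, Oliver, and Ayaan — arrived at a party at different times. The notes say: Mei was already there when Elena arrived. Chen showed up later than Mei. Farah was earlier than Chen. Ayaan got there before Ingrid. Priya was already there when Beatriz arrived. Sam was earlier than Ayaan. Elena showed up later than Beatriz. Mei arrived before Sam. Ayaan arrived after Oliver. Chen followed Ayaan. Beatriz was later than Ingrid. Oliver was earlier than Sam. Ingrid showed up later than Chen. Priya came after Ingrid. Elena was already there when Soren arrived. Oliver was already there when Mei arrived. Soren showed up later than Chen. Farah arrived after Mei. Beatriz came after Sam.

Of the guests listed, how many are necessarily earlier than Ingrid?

6

Directly stated before Ingrid: Ayaan and Chen.
Farah reaches Ingrid via Farah → Chen → Ingrid.
Mei reaches Ingrid via Mei → Chen → Ingrid.
Oliver reaches Ingrid via Oliver → Ayaan → Ingrid.
Likewise Sam reaches Ingrid by chaining the stated constraints.
No chain forces Elena (or any of the others) ahead of Ingrid.
That's Ayaan, Chen, Farah, Mei, Oliver, and Sam — 6 in all.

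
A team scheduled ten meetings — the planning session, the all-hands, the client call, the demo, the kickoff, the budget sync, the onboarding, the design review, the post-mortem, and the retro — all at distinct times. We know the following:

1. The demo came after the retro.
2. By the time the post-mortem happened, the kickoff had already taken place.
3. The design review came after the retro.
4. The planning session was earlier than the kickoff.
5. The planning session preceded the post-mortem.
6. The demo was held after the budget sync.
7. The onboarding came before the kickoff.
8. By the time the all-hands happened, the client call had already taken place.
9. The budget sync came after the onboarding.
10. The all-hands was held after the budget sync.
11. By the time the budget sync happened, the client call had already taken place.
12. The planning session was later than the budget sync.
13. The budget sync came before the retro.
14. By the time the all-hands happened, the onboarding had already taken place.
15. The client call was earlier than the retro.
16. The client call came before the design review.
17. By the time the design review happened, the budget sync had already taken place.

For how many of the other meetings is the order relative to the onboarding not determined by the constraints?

1

Forced after the onboarding: the all-hands, the budget sync, the demo, the design review, the kickoff, the planning session, the post-mortem, and the retro.
That leaves the client call with no forced order relative to the onboarding — 1.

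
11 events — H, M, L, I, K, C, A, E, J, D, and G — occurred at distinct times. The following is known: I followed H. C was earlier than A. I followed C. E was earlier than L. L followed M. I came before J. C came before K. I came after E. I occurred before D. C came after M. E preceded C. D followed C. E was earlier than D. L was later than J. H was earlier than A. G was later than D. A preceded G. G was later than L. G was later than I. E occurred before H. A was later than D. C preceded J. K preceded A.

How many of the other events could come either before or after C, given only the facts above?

1

Forced before C: E and M; forced after C: A, D, G, I, J, K, and L.
That leaves H with no forced order relative to C — 1.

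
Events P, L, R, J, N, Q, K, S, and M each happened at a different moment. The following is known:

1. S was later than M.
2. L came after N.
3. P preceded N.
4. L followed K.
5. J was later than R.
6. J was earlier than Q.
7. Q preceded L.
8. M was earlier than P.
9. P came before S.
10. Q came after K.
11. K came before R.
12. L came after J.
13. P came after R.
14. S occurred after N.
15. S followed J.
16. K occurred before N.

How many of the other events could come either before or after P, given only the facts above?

2

Forced before P: K, M, and R; forced after P: L, N, and S.
That leaves J and Q with no forced order relative to P — 2.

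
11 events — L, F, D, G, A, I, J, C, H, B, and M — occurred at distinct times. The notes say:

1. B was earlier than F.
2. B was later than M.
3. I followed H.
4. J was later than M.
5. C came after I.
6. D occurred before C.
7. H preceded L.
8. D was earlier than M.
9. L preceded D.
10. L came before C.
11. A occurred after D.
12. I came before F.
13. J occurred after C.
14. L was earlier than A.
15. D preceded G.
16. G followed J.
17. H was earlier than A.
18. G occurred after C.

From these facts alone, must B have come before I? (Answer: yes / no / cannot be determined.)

No chain of stated constraints runs from B to I, and none runs from I to B either.
So the relative order of B and I is not fixed by the given facts.

cannot be determined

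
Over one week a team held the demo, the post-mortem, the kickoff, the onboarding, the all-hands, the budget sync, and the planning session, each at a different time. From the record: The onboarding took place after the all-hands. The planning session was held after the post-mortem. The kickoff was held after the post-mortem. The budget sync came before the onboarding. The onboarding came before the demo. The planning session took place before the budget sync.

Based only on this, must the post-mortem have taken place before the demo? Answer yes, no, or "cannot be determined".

yes

Chain the constraints: the post-mortem → the planning session → the budget sync → the onboarding → the demo. Each link is directly stated, so the post-mortem comes before the demo.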